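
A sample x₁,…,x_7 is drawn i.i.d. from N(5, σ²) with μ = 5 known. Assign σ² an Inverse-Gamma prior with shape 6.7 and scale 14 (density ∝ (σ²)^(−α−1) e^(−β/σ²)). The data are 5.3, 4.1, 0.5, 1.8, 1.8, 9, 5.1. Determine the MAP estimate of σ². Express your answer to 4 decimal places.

σ̂²_MAP = 3.8232

Sum of squared deviations about the known mean: SS = (5.3−5)² + (4.1−5)² + (0.5−5)² + (1.8−5)² + (1.8−5)² + (9−5)² + (5.1−5)² = 57.64.
The Normal likelihood contributes (σ²)^(−n/2) exp(−SS/(2σ²)), so the posterior is Inverse-Gamma(α + n/2, β + SS/2) = Inverse-Gamma(10.2, 42.82).
The mode of Inverse-Gamma(a, b) is b/(a+1) = 42.82/11.2 ≈ 3.8232.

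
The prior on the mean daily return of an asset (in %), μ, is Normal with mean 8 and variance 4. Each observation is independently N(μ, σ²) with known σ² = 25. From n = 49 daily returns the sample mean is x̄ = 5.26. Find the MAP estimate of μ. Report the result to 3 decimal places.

μ̂_MAP = 5.570

n = 49, x̄ = 5.26.
For a Normal prior and Normal likelihood with known variance, the posterior is Normal; its mode equals its mean, the precision-weighted average.
Prior precision 1/σ₀² = 1/4 = 0.25; data precision n/σ² = 49/25 = 1.96.
μ̂ = (0.25·8 + 1.96·5.26) / (0.25 + 1.96) = 12.3096/2.21 = 30774/5525 ≈ 5.570.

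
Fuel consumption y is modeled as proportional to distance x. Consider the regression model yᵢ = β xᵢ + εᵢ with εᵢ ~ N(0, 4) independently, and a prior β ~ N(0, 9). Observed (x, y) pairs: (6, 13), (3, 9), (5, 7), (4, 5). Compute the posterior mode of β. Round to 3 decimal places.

β̂_MAP = 1.851

log p(β | y) = −Σ(yᵢ − βxᵢ)²/(2·4) − β²/(2·9) + const.
Setting the derivative to zero: Σxᵢ(yᵢ − βxᵢ)/4 − β/9 = 0, so β = Σxᵢyᵢ / (Σxᵢ² + σ²/τ²).
Σxᵢyᵢ = 6·13 + 3·9 + 5·7 + 4·5 = 160; Σxᵢ² = 86; σ²/τ² = 4/9.
β̂_MAP = 160 / (86 + 4/9) = 160/(778/9) = 720/389 ≈ 1.851.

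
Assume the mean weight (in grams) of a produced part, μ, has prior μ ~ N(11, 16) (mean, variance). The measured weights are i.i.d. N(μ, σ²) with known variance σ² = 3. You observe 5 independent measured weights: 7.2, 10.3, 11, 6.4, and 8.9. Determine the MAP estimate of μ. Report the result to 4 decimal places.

μ̂_MAP = 8.8410

n = 5; x̄ = (7.2 + 10.3 + 11 + 6.4 + 8.9)/5 = 43.8/5 = 8.76.
For a Normal prior and Normal likelihood with known variance, the posterior is Normal; its mode equals its mean, the precision-weighted average.
Prior precision 1/σ₀² = 1/16 = 0.0625; data precision n/σ² = 5/3.
μ̂ = (0.0625·11 + (5/3)·8.76) / (0.0625 + 5/3) = 15.2875/(83/48) = 3669/415 ≈ 8.8410.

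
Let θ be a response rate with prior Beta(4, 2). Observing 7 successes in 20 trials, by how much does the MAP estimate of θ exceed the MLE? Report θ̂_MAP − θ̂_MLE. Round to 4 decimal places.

MAP − MLE = 0.0667

Posterior is Beta(11, 15); MAP = (11−1)/(26−2) = 10/24 ≈ 0.41667.
MLE ignores the prior: θ̂_MLE = k/n = 7/20 ≈ 0.35000.
Difference = 10/24 − 7/20 = 1/15 ≈ 0.0667.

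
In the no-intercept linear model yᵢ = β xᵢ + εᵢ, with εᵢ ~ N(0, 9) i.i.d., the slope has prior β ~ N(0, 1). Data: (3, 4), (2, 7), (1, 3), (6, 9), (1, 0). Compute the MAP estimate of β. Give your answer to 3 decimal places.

log p(β | y) = −Σ(yᵢ − βxᵢ)²/(2·9) − β²/(2·1) + const.
Setting the derivative to zero: Σxᵢ(yᵢ − βxᵢ)/9 − β/1 = 0, so β = Σxᵢyᵢ / (Σxᵢ² + σ²/τ²).
Σxᵢyᵢ = 3·4 + 2·7 + 1·3 + 6·9 + 1·0 = 83; Σxᵢ² = 51; σ²/τ² = 9.
β̂_MAP = 83 / (51 + 9) = 83/60 ≈ 1.383.

β̂_MAP = 1.383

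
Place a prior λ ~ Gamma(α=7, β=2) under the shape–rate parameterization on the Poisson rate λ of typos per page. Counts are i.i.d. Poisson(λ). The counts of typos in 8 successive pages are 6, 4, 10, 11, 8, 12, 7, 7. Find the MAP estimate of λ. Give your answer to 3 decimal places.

Σxᵢ = 6+4+10+11+8+12+7+7 = 65, with n = 8.
Posterior ∝ λ^6e^(−2λ) · λ^65e^(−8λ) = λ^71e^(−10λ), i.e. Gamma(shape=72, rate=10).
The mode of a Gamma(a, b) with a ≥ 1 (shape–rate) is (a−1)/b = 71/10 ≈ 7.100.

λ̂_MAP = 7.100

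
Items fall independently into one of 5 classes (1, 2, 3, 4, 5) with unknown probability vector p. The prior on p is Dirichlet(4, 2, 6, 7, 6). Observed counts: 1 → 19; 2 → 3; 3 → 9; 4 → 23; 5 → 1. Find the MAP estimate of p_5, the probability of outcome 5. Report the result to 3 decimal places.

The posterior is Dirichlet(αᵢ + nᵢ) = Dirichlet(23, 5, 15, 30, 7).
For a Dirichlet(a₁,…,a_K) with all aᵢ > 1, the mode has j-th component (aⱼ − 1)/(Σaᵢ − K).
Here Σaᵢ = 80 and K = 5, so p_5 = (7 − 1)/(80 − 5) = 6/75 ≈ 0.080.

MAP estimate: 0.080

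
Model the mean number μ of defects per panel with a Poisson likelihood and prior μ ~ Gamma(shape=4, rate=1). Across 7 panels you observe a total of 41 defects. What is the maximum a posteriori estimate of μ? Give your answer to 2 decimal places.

μ̂_MAP = 5.50

Σxᵢ = 41, n = 7.
Posterior ∝ μ^3e^(−1μ) · μ^41e^(−7μ) = μ^44e^(−8μ), i.e. Gamma(shape=45, rate=8).
The mode of a Gamma(a, b) with a ≥ 1 (shape–rate) is (a−1)/b = 44/8 ≈ 5.50.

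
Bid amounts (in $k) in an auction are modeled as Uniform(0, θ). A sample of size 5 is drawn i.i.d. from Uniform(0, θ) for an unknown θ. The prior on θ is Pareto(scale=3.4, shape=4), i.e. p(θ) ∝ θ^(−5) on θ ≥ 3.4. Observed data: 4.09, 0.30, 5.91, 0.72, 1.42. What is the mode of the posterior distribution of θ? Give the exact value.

θ̂_MAP = 5.91

The Uniform(0, θ) likelihood is θ^(−n) for θ ≥ max(xᵢ), zero otherwise. Here max(xᵢ) = 5.91.
Posterior ∝ θ^(−5) · θ^(−5) = θ^(−10) on θ ≥ max(3.4, 5.91) = 5.91.
This density is strictly decreasing in θ, so the posterior mode lies at the lower boundary of the support.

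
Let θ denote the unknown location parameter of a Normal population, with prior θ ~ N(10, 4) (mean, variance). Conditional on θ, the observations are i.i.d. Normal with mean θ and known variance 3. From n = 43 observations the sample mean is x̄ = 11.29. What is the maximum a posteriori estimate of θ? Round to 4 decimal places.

θ̂_MAP = 11.2679

n = 43, x̄ = 11.29.
For a Normal prior and Normal likelihood with known variance, the posterior is Normal; its mode equals its mean, the precision-weighted average.
Prior precision 1/σ₀² = 1/4 = 0.25; data precision n/σ² = 43/3.
θ̂ = (0.25·10 + (43/3)·11.29) / (0.25 + 43/3) = (49297/300)/(175/12) = 49297/4375 ≈ 11.2679.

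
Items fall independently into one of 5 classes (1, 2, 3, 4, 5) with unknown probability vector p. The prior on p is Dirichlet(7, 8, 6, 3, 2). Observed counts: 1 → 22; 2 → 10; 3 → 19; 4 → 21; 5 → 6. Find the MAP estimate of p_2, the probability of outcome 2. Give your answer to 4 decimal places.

The posterior is Dirichlet(αᵢ + nᵢ) = Dirichlet(29, 18, 25, 24, 8).
For a Dirichlet(a₁,…,a_K) with all aᵢ > 1, the mode has j-th component (aⱼ − 1)/(Σaᵢ − K).
Here Σaᵢ = 104 and K = 5, so p_2 = (18 − 1)/(104 − 5) = 17/99 ≈ 0.1717.

MAP estimate: 0.1717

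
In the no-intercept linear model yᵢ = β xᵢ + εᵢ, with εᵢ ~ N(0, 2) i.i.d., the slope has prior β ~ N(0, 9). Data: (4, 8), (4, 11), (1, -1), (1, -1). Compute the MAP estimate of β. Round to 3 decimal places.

β̂_MAP = 2.162

log p(β | y) = −Σ(yᵢ − βxᵢ)²/(2·2) − β²/(2·9) + const.
Setting the derivative to zero: Σxᵢ(yᵢ − βxᵢ)/2 − β/9 = 0, so β = Σxᵢyᵢ / (Σxᵢ² + σ²/τ²).
Σxᵢyᵢ = 4·8 + 4·11 + 1·(-1) + 1·(-1) = 74; Σxᵢ² = 34; σ²/τ² = 2/9.
β̂_MAP = 74 / (34 + 2/9) = 74/(308/9) = 333/154 ≈ 2.162.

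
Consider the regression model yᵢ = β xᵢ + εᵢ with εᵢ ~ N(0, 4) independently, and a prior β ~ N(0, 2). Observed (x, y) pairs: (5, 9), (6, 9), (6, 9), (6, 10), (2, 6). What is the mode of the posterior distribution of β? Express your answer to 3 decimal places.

log p(β | y) = −Σ(yᵢ − βxᵢ)²/(2·4) − β²/(2·2) + const.
Setting the derivative to zero: Σxᵢ(yᵢ − βxᵢ)/4 − β/2 = 0, so β = Σxᵢyᵢ / (Σxᵢ² + σ²/τ²).
Σxᵢyᵢ = 5·9 + 6·9 + 6·9 + 6·10 + 2·6 = 225; Σxᵢ² = 137; σ²/τ² = 2.
β̂_MAP = 225 / (137 + 2) = 225/139 ≈ 1.619.

β̂_MAP = 1.619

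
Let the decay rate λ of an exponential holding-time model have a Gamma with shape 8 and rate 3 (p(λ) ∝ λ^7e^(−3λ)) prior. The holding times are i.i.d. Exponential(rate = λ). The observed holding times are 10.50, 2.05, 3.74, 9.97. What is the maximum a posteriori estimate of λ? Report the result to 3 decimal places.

λ̂_MAP = 0.376

The Exponential(rate=λ) likelihood is ∝ λ^n e^(−λΣtᵢ). Here n = 4 and Σtᵢ = 10.50 + 2.05 + 3.74 + 9.97 = 26.26.
Posterior ∝ λ^7e^(−3λ) · λ^4e^(−26.26λ) = λ^11e^(−29.26λ), i.e. Gamma(12, 29.26).
Mode = (a−1)/b = 11/29.26 ≈ 0.376.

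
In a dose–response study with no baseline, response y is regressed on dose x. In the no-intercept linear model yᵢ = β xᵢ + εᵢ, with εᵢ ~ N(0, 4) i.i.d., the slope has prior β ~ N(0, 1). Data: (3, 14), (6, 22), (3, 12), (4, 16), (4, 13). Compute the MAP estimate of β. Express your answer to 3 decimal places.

log p(β | y) = −Σ(yᵢ − βxᵢ)²/(2·4) − β²/(2·1) + const.
Setting the derivative to zero: Σxᵢ(yᵢ − βxᵢ)/4 − β/1 = 0, so β = Σxᵢyᵢ / (Σxᵢ² + σ²/τ²).
Σxᵢyᵢ = 3·14 + 6·22 + 3·12 + 4·16 + 4·13 = 326; Σxᵢ² = 86; σ²/τ² = 4.
β̂_MAP = 326 / (86 + 4) = 326/90 ≈ 3.622.

β̂_MAP = 3.622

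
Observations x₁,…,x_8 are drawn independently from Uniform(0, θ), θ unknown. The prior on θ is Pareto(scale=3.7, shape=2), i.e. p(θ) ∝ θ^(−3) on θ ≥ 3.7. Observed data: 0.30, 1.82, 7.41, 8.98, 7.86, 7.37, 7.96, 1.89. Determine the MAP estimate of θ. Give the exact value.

The Uniform(0, θ) likelihood is θ^(−n) for θ ≥ max(xᵢ), zero otherwise. Here max(xᵢ) = 8.98.
Posterior ∝ θ^(−3) · θ^(−8) = θ^(−11) on θ ≥ max(3.7, 8.98) = 8.98.
This density is strictly decreasing in θ, so the posterior mode lies at the lower boundary of the support.

θ̂_MAP = 8.98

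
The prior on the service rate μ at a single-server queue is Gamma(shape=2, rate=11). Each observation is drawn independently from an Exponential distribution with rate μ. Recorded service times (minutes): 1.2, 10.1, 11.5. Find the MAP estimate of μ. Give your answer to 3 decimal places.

The Exponential(rate=μ) likelihood is ∝ μ^n e^(−μΣtᵢ). Here n = 3 and Σtᵢ = 1.2 + 10.1 + 11.5 = 22.8.
Posterior ∝ μe^(−11μ) · μ^3e^(−22.8μ) = μ^4e^(−33.8μ), i.e. Gamma(5, 33.8).
Mode = (a−1)/b = 4/33.8 ≈ 0.118.

μ̂_MAP = 0.118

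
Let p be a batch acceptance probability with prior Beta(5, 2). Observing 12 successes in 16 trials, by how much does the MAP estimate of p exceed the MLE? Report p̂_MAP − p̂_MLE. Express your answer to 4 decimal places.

MAP − MLE = 0.0119

Posterior is Beta(17, 6); MAP = (17−1)/(23−2) = 16/21 ≈ 0.76190.
MLE ignores the prior: p̂_MLE = k/n = 12/16 ≈ 0.75000.
Difference = 16/21 − 12/16 = 1/84 ≈ 0.0119.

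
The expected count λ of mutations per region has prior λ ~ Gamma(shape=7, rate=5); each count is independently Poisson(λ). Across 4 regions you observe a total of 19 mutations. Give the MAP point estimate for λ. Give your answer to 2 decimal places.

Σxᵢ = 19, n = 4.
Posterior ∝ λ^6e^(−5λ) · λ^19e^(−4λ) = λ^25e^(−9λ), i.e. Gamma(shape=26, rate=9).
The mode of a Gamma(a, b) with a ≥ 1 (shape–rate) is (a−1)/b = 25/9 ≈ 2.78.

λ̂_MAP = 2.78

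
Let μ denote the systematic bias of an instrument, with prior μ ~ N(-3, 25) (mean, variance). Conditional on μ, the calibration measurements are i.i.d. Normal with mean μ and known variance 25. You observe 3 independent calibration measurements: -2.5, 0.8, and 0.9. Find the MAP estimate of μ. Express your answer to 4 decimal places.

n = 3; x̄ = ((-2.5) + 0.8 + 0.9)/3 = -0.8/3 = -4/15 ≈ -0.2667.
For a Normal prior and Normal likelihood with known variance, the posterior is Normal; its mode equals its mean, the precision-weighted average.
Prior precision 1/σ₀² = 1/25 = 0.04; data precision n/σ² = 3/25 = 0.12.
μ̂ = (0.04·(-3) + 0.12·(-4/15)) / (0.04 + 0.12) = (-0.152)/0.16 = -0.9500.

μ̂_MAP = -0.9500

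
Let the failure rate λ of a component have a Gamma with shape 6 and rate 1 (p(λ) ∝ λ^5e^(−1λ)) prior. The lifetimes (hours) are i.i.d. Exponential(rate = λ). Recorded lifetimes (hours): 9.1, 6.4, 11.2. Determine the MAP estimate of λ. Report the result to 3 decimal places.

λ̂_MAP = 0.289

The Exponential(rate=λ) likelihood is ∝ λ^n e^(−λΣtᵢ). Here n = 3 and Σtᵢ = 9.1 + 6.4 + 11.2 = 26.7.
Posterior ∝ λ^5e^(−1λ) · λ^3e^(−26.7λ) = λ^8e^(−27.7λ), i.e. Gamma(9, 27.7).
Mode = (a−1)/b = 8/27.7 ≈ 0.289.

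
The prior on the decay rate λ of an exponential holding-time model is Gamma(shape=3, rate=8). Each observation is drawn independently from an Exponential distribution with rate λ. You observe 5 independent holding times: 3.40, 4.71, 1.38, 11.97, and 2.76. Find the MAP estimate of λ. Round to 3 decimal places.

The Exponential(rate=λ) likelihood is ∝ λ^n e^(−λΣtᵢ). Here n = 5 and Σtᵢ = 3.40 + 4.71 + 1.38 + 11.97 + 2.76 = 24.22.
Posterior ∝ λ^2e^(−8λ) · λ^5e^(−24.22λ) = λ^7e^(−32.22λ), i.e. Gamma(8, 32.22).
Mode = (a−1)/b = 7/32.22 ≈ 0.217.

λ̂_MAP = 0.217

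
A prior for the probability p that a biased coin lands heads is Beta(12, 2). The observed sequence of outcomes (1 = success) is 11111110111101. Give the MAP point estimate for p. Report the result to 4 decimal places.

p̂_MAP = 0.8846

Prior: Beta(12, 2).
Data: 12 successes in 14 trials (from the sequence). The binomial likelihood contributes p^12(1−p)^2, so the posterior is Beta(12+12, 2+2) = Beta(24, 4).
For Beta(a, b) with a, b > 1 the mode is (a−1)/(a+b−2) = 23/26 ≈ 0.8846.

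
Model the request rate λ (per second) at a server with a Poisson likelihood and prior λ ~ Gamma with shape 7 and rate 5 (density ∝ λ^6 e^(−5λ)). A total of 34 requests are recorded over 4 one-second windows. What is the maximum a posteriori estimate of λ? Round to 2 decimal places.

λ̂_MAP = 4.44

Σxᵢ = 34, n = 4.
Posterior ∝ λ^6e^(−5λ) · λ^34e^(−4λ) = λ^40e^(−9λ), i.e. Gamma(shape=41, rate=9).
The mode of a Gamma(a, b) with a ≥ 1 (shape–rate) is (a−1)/b = 40/9 ≈ 4.44.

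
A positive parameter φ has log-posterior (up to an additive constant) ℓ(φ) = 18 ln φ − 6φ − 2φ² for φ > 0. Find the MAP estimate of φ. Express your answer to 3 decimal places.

φ̂_MAP = 1.500

ℓ'(φ) = 18/φ − 6 − 4φ. Setting this to zero and multiplying by φ: 4φ² + 6φ − 18 = 0.
φ = (−6 + √(6² + 4·4·18)) / (2·4) = (−6 + √324) / 8 = (−6 + 18)/8 = 3/2.
ℓ''(φ) = −18/φ² − 4 < 0, confirming a maximum.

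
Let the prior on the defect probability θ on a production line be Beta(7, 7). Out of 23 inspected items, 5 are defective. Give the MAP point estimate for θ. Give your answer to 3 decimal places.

Prior: Beta(7, 7).
Data: 5 successes in 23 trials. The binomial likelihood contributes θ^5(1−θ)^18, so the posterior is Beta(7+5, 7+18) = Beta(12, 25).
For Beta(a, b) with a, b > 1 the mode is (a−1)/(a+b−2) = 11/35 ≈ 0.314.

θ̂_MAP = 0.314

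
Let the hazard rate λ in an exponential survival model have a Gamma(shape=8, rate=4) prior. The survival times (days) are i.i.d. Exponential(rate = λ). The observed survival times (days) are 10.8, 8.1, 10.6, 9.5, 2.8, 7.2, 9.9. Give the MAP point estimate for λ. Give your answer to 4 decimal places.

λ̂_MAP = 0.2226

The Exponential(rate=λ) likelihood is ∝ λ^n e^(−λΣtᵢ). Here n = 7 and Σtᵢ = 10.8 + 8.1 + 10.6 + 9.5 + 2.8 + 7.2 + 9.9 = 58.9.
Posterior ∝ λ^7e^(−4λ) · λ^7e^(−58.9λ) = λ^14e^(−62.9λ), i.e. Gamma(15, 62.9).
Mode = (a−1)/b = 14/62.9 ≈ 0.2226.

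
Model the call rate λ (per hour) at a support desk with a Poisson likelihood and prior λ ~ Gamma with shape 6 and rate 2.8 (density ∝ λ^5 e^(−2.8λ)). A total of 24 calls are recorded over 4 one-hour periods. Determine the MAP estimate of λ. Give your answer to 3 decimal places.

λ̂_MAP = 4.265

Σxᵢ = 24, n = 4.
Posterior ∝ λ^5e^(−2.8λ) · λ^24e^(−4λ) = λ^29e^(−6.8λ), i.e. Gamma(shape=30, rate=6.8).
The mode of a Gamma(a, b) with a ≥ 1 (shape–rate) is (a−1)/b = 29/6.8 ≈ 4.265.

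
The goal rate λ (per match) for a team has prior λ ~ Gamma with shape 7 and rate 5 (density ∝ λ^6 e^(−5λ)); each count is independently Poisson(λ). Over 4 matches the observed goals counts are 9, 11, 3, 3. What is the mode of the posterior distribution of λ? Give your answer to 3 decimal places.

Σxᵢ = 9+11+3+3 = 26, with n = 4.
Posterior ∝ λ^6e^(−5λ) · λ^26e^(−4λ) = λ^32e^(−9λ), i.e. Gamma(shape=33, rate=9).
The mode of a Gamma(a, b) with a ≥ 1 (shape–rate) is (a−1)/b = 32/9 ≈ 3.556.

λ̂_MAP = 3.556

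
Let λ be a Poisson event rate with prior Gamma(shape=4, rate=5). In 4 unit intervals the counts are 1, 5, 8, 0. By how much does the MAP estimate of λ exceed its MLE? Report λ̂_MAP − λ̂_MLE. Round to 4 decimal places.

MAP − MLE = -1.6111

Σxᵢ = 14. Posterior is Gamma(18, 9); MAP = (18−1)/9 = 17/9 ≈ 1.88889.
MLE = x̄ = 14/4 ≈ 3.50000.
Difference = 17/9 − 14/4 = -29/18 ≈ -1.6111.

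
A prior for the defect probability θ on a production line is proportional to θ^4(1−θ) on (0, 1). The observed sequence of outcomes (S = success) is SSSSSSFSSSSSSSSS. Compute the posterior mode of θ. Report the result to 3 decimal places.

The prior density ∝ θ^4(1−θ)^1 is the kernel of Beta(5, 2).
Data: 15 successes in 16 trials (from the sequence). The binomial likelihood contributes θ^15(1−θ)^1, so the posterior is Beta(5+15, 2+1) = Beta(20, 3).
For Beta(a, b) with a, b > 1 the mode is (a−1)/(a+b−2) = 19/21 ≈ 0.905.

θ̂_MAP = 0.905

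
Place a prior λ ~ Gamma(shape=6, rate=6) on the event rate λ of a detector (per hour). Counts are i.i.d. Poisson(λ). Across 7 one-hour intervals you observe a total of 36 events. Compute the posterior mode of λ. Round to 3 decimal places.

Σxᵢ = 36, n = 7.
Posterior ∝ λ^5e^(−6λ) · λ^36e^(−7λ) = λ^41e^(−13λ), i.e. Gamma(shape=42, rate=13).
The mode of a Gamma(a, b) with a ≥ 1 (shape–rate) is (a−1)/b = 41/13 ≈ 3.154.

λ̂_MAP = 3.154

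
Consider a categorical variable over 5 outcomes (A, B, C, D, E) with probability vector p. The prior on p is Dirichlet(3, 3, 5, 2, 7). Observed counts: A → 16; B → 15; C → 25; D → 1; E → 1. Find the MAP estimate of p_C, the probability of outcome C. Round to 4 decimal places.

MAP estimate of p_C = 0.3973

The posterior is Dirichlet(αᵢ + nᵢ) = Dirichlet(19, 18, 30, 3, 8).
For a Dirichlet(a₁,…,a_K) with all aᵢ > 1, the mode has j-th component (aⱼ − 1)/(Σaᵢ − K).
Here Σaᵢ = 78 and K = 5, so p_C = (30 − 1)/(78 − 5) = 29/73 ≈ 0.3973.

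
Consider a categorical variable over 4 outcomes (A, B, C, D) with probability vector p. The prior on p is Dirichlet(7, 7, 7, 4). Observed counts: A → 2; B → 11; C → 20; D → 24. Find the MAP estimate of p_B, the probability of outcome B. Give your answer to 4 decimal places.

The posterior is Dirichlet(αᵢ + nᵢ) = Dirichlet(9, 18, 27, 28).
For a Dirichlet(a₁,…,a_K) with all aᵢ > 1, the mode has j-th component (aⱼ − 1)/(Σaᵢ − K).
Here Σaᵢ = 82 and K = 4, so p_B = (18 − 1)/(82 − 4) = 17/78 ≈ 0.2179.

MAP estimate of p_B = 0.2179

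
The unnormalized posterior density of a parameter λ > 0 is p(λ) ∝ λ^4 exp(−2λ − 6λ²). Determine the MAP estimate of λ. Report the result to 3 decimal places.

ℓ'(λ) = 4/λ − 2 − 12λ. Setting this to zero and multiplying by λ: 12λ² + 2λ − 4 = 0.
λ = (−2 + √(2² + 4·12·4)) / (2·12) = (−2 + √196) / 24 = (−2 + 14)/24 = 1/2.
ℓ''(λ) = −4/λ² − 12 < 0, confirming a maximum.

λ̂_MAP = 0.500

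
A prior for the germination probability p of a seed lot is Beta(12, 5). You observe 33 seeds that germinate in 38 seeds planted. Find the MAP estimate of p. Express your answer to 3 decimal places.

p̂_MAP = 0.830

Prior: Beta(12, 5).
Data: 33 successes in 38 trials. The binomial likelihood contributes p^33(1−p)^5, so the posterior is Beta(12+33, 5+5) = Beta(45, 10).
For Beta(a, b) with a, b > 1 the mode is (a−1)/(a+b−2) = 44/53 ≈ 0.830.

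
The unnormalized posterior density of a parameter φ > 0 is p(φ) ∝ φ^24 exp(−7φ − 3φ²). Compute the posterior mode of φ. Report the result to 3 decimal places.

ℓ'(φ) = 24/φ − 7 − 6φ. Setting this to zero and multiplying by φ: 6φ² + 7φ − 24 = 0.
φ = (−7 + √(7² + 4·6·24)) / (2·6) = (−7 + √625) / 12 = (−7 + 25)/12 = 3/2.
ℓ''(φ) = −24/φ² − 6 < 0, confirming a maximum.

φ̂_MAP = 1.500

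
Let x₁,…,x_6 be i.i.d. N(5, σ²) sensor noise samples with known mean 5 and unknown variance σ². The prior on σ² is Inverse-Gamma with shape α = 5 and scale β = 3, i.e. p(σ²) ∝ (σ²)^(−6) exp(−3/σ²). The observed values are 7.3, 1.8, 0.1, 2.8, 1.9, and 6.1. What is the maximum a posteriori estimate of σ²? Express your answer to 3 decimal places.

Sum of squared deviations about the known mean: SS = (7.3−5)² + (1.8−5)² + (0.1−5)² + (2.8−5)² + (1.9−5)² + (6.1−5)² = 55.2.
The Normal likelihood contributes (σ²)^(−n/2) exp(−SS/(2σ²)), so the posterior is Inverse-Gamma(α + n/2, β + SS/2) = Inverse-Gamma(8, 30.6).
The mode of Inverse-Gamma(a, b) is b/(a+1) = 30.6/9 ≈ 3.400.

σ̂²_MAP = 3.400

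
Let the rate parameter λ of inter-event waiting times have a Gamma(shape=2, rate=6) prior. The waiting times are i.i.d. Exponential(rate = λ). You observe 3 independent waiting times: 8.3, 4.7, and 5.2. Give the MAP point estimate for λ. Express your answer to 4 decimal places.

The Exponential(rate=λ) likelihood is ∝ λ^n e^(−λΣtᵢ). Here n = 3 and Σtᵢ = 8.3 + 4.7 + 5.2 = 18.2.
Posterior ∝ λe^(−6λ) · λ^3e^(−18.2λ) = λ^4e^(−24.2λ), i.e. Gamma(5, 24.2).
Mode = (a−1)/b = 4/24.2 ≈ 0.1653.

λ̂_MAP = 0.1653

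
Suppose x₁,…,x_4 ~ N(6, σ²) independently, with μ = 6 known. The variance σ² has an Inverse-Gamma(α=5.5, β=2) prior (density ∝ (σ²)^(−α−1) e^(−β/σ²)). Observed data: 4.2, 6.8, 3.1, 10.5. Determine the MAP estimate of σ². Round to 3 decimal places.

Sum of squared deviations about the known mean: SS = (4.2−6)² + (6.8−6)² + (3.1−6)² + (10.5−6)² = 32.54.
The Normal likelihood contributes (σ²)^(−n/2) exp(−SS/(2σ²)), so the posterior is Inverse-Gamma(α + n/2, β + SS/2) = Inverse-Gamma(7.5, 18.27).
The mode of Inverse-Gamma(a, b) is b/(a+1) = 18.27/8.5 ≈ 2.149.

σ̂²_MAP = 2.149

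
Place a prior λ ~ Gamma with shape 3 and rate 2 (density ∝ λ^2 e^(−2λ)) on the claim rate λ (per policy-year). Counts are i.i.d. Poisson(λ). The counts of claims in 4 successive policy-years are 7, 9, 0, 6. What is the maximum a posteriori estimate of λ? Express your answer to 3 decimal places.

λ̂_MAP = 4.000

Σxᵢ = 7+9+0+6 = 22, with n = 4.
Posterior ∝ λ^2e^(−2λ) · λ^22e^(−4λ) = λ^24e^(−6λ), i.e. Gamma(shape=25, rate=6).
The mode of a Gamma(a, b) with a ≥ 1 (shape–rate) is (a−1)/b = 24/6 ≈ 4.000.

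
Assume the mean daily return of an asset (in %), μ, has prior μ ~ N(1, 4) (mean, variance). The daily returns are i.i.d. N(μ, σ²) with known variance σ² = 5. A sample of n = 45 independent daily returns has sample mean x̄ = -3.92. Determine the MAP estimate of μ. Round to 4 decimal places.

μ̂_MAP = -3.7870

n = 45, x̄ = -3.92.
For a Normal prior and Normal likelihood with known variance, the posterior is Normal; its mode equals its mean, the precision-weighted average.
Prior precision 1/σ₀² = 1/4 = 0.25; data precision n/σ² = 45/5 = 9.
μ̂ = (0.25·1 + 9·(-3.92)) / (0.25 + 9) = (-35.03)/9.25 = -3503/925 ≈ -3.7870.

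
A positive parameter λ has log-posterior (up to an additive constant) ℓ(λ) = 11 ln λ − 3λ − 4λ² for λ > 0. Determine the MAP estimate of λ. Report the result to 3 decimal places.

ℓ'(λ) = 11/λ − 3 − 8λ. Setting this to zero and multiplying by λ: 8λ² + 3λ − 11 = 0.
λ = (−3 + √(3² + 4·8·11)) / (2·8) = (−3 + √361) / 16 = (−3 + 19)/16 = 1.
ℓ''(λ) = −11/λ² − 8 < 0, confirming a maximum.

λ̂_MAP = 1.000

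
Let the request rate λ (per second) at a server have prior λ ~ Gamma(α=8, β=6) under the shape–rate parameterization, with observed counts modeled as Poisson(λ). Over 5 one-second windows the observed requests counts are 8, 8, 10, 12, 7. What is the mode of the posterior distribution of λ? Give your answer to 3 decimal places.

λ̂_MAP = 4.727

Σxᵢ = 8+8+10+12+7 = 45, with n = 5.
Posterior ∝ λ^7e^(−6λ) · λ^45e^(−5λ) = λ^52e^(−11λ), i.e. Gamma(shape=53, rate=11).
The mode of a Gamma(a, b) with a ≥ 1 (shape–rate) is (a−1)/b = 52/11 ≈ 4.727.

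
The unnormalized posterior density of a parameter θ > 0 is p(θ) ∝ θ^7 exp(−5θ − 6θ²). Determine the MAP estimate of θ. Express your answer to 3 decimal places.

θ̂_MAP = 0.583

ℓ'(θ) = 7/θ − 5 − 12θ. Setting this to zero and multiplying by θ: 12θ² + 5θ − 7 = 0.
θ = (−5 + √(5² + 4·12·7)) / (2·12) = (−5 + √361) / 24 = (−5 + 19)/24 = 7/12.
ℓ''(θ) = −7/θ² − 12 < 0, confirming a maximum.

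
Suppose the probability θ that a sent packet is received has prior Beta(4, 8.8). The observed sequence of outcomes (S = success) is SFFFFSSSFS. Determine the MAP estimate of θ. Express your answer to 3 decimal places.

Prior: Beta(4, 8.8).
Data: 5 successes in 10 trials (from the sequence). The binomial likelihood contributes θ^5(1−θ)^5, so the posterior is Beta(4+5, 8.8+5) = Beta(9, 13.8).
For Beta(a, b) with a, b > 1 the mode is (a−1)/(a+b−2) = 8/20.8 ≈ 0.385.

θ̂_MAP = 0.385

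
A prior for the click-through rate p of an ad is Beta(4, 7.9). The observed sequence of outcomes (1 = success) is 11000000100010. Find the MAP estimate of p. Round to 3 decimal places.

Prior: Beta(4, 7.9).
Data: 4 successes in 14 trials (from the sequence). The binomial likelihood contributes p^4(1−p)^10, so the posterior is Beta(4+4, 7.9+10) = Beta(8, 17.9).
For Beta(a, b) with a, b > 1 the mode is (a−1)/(a+b−2) = 7/23.9 ≈ 0.293.

p̂_MAP = 0.293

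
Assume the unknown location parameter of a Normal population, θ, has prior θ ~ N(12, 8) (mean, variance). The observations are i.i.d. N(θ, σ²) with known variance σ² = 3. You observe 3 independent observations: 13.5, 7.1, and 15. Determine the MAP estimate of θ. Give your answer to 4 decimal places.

θ̂_MAP = 11.8815

n = 3; x̄ = (13.5 + 7.1 + 15)/3 = 35.6/3 = 178/15 ≈ 11.8667.
For a Normal prior and Normal likelihood with known variance, the posterior is Normal; its mode equals its mean, the precision-weighted average.
Prior precision 1/σ₀² = 1/8 = 0.125; data precision n/σ² = 3/3 = 1.
θ̂ = (0.125·12 + 1·(178/15)) / (0.125 + 1) = (401/30)/1.125 = 1604/135 ≈ 11.8815.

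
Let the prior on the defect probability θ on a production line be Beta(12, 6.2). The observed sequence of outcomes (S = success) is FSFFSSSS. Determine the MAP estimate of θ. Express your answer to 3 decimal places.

θ̂_MAP = 0.661

Prior: Beta(12, 6.2).
Data: 5 successes in 8 trials (from the sequence). The binomial likelihood contributes θ^5(1−θ)^3, so the posterior is Beta(12+5, 6.2+3) = Beta(17, 9.2).
For Beta(a, b) with a, b > 1 the mode is (a−1)/(a+b−2) = 16/24.2 ≈ 0.661.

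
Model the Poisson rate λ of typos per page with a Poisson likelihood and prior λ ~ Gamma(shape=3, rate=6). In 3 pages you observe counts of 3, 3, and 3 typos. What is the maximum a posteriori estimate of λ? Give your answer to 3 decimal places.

λ̂_MAP = 1.222

Σxᵢ = 3+3+3 = 9, with n = 3.
Posterior ∝ λ^2e^(−6λ) · λ^9e^(−3λ) = λ^11e^(−9λ), i.e. Gamma(shape=12, rate=9).
The mode of a Gamma(a, b) with a ≥ 1 (shape–rate) is (a−1)/b = 11/9 ≈ 1.222.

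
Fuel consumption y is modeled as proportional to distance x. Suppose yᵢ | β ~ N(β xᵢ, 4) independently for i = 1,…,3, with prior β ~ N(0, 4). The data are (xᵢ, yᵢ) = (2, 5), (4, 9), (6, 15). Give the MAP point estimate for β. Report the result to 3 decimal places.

log p(β | y) = −Σ(yᵢ − βxᵢ)²/(2·4) − β²/(2·4) + const.
Setting the derivative to zero: Σxᵢ(yᵢ − βxᵢ)/4 − β/4 = 0, so β = Σxᵢyᵢ / (Σxᵢ² + σ²/τ²).
Σxᵢyᵢ = 2·5 + 4·9 + 6·15 = 136; Σxᵢ² = 56; σ²/τ² = 1.
β̂_MAP = 136 / (56 + 1) = 136/57 ≈ 2.386.

β̂_MAP = 2.386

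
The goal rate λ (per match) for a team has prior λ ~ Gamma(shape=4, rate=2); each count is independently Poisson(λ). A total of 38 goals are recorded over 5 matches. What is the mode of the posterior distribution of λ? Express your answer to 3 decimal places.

Σxᵢ = 38, n = 5.
Posterior ∝ λ^3e^(−2λ) · λ^38e^(−5λ) = λ^41e^(−7λ), i.e. Gamma(shape=42, rate=7).
The mode of a Gamma(a, b) with a ≥ 1 (shape–rate) is (a−1)/b = 41/7 ≈ 5.857.

λ̂_MAP = 5.857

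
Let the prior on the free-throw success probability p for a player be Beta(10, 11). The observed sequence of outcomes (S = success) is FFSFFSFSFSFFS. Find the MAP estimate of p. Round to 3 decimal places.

Prior: Beta(10, 11).
Data: 5 successes in 13 trials (from the sequence). The binomial likelihood contributes p^5(1−p)^8, so the posterior is Beta(10+5, 11+8) = Beta(15, 19).
For Beta(a, b) with a, b > 1 the mode is (a−1)/(a+b−2) = 14/32 ≈ 0.438.

p̂_MAP = 0.438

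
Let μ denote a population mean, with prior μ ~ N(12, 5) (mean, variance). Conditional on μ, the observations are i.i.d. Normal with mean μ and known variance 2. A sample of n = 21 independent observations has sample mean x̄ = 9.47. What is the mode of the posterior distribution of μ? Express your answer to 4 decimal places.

μ̂_MAP = 9.5173

n = 21, x̄ = 9.47.
For a Normal prior and Normal likelihood with known variance, the posterior is Normal; its mode equals its mean, the precision-weighted average.
Prior precision 1/σ₀² = 1/5 = 0.2; data precision n/σ² = 21/2 = 10.5.
μ̂ = (0.2·12 + 10.5·9.47) / (0.2 + 10.5) = 101.835/10.7 = 20367/2140 ≈ 9.5173.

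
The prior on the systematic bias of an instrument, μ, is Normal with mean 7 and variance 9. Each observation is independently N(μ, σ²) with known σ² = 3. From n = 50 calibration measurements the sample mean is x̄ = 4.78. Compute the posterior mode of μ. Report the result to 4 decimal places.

n = 50, x̄ = 4.78.
For a Normal prior and Normal likelihood with known variance, the posterior is Normal; its mode equals its mean, the precision-weighted average.
Prior precision 1/σ₀² = 1/9; data precision n/σ² = 50/3.
μ̂ = ((1/9)·7 + (50/3)·4.78) / (1/9 + 50/3) = (724/9)/(151/9) = 724/151 ≈ 4.7947.

μ̂_MAP = 4.7947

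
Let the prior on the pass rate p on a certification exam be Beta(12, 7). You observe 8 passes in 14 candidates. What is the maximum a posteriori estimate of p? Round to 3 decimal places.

Prior: Beta(12, 7).
Data: 8 successes in 14 trials. The binomial likelihood contributes p^8(1−p)^6, so the posterior is Beta(12+8, 7+6) = Beta(20, 13).
For Beta(a, b) with a, b > 1 the mode is (a−1)/(a+b−2) = 19/31 ≈ 0.613.

p̂_MAP = 0.613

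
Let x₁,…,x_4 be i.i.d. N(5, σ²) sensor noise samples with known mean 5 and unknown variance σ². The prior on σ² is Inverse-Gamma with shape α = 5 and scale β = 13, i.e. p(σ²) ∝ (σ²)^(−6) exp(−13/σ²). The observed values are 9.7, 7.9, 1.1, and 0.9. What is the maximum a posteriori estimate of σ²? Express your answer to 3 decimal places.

Sum of squared deviations about the known mean: SS = (9.7−5)² + (7.9−5)² + (1.1−5)² + (0.9−5)² = 62.52.
The Normal likelihood contributes (σ²)^(−n/2) exp(−SS/(2σ²)), so the posterior is Inverse-Gamma(α + n/2, β + SS/2) = Inverse-Gamma(7, 44.26).
The mode of Inverse-Gamma(a, b) is b/(a+1) = 44.26/8 ≈ 5.533.

σ̂²_MAP = 5.533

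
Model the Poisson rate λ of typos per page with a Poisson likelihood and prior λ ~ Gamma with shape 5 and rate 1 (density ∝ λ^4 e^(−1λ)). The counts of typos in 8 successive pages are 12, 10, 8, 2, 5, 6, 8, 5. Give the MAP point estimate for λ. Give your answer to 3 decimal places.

λ̂_MAP = 6.667

Σxᵢ = 12+10+8+2+5+6+8+5 = 56, with n = 8.
Posterior ∝ λ^4e^(−1λ) · λ^56e^(−8λ) = λ^60e^(−9λ), i.e. Gamma(shape=61, rate=9).
The mode of a Gamma(a, b) with a ≥ 1 (shape–rate) is (a−1)/b = 60/9 ≈ 6.667.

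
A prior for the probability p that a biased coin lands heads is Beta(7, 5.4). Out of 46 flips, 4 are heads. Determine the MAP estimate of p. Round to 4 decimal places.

Prior: Beta(7, 5.4).
Data: 4 successes in 46 trials. The binomial likelihood contributes p^4(1−p)^42, so the posterior is Beta(7+4, 5.4+42) = Beta(11, 47.4).
For Beta(a, b) with a, b > 1 the mode is (a−1)/(a+b−2) = 10/56.4 ≈ 0.1773.

p̂_MAP = 0.1773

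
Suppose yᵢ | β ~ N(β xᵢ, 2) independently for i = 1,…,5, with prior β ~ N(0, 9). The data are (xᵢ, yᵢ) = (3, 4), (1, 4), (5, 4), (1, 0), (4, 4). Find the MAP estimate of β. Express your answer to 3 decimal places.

log p(β | y) = −Σ(yᵢ − βxᵢ)²/(2·2) − β²/(2·9) + const.
Setting the derivative to zero: Σxᵢ(yᵢ − βxᵢ)/2 − β/9 = 0, so β = Σxᵢyᵢ / (Σxᵢ² + σ²/τ²).
Σxᵢyᵢ = 3·4 + 1·4 + 5·4 + 1·0 + 4·4 = 52; Σxᵢ² = 52; σ²/τ² = 2/9.
β̂_MAP = 52 / (52 + 2/9) = 52/(470/9) = 234/235 ≈ 0.996.

β̂_MAP = 0.996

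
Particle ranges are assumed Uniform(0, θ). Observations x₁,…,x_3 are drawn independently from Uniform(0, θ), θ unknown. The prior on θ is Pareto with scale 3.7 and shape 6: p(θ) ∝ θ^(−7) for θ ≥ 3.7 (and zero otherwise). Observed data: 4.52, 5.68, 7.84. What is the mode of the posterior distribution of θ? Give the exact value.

θ̂_MAP = 7.84

The Uniform(0, θ) likelihood is θ^(−n) for θ ≥ max(xᵢ), zero otherwise. Here max(xᵢ) = 7.84.
Posterior ∝ θ^(−7) · θ^(−3) = θ^(−10) on θ ≥ max(3.7, 7.84) = 7.84.
This density is strictly decreasing in θ, so the posterior mode lies at the lower boundary of the support.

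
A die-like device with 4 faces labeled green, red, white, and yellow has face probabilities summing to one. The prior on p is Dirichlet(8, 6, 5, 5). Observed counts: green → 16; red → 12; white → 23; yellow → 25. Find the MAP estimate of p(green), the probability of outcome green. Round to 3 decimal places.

MAP estimate of p(green) = 0.240

The posterior is Dirichlet(αᵢ + nᵢ) = Dirichlet(24, 18, 28, 30).
For a Dirichlet(a₁,…,a_K) with all aᵢ > 1, the mode has j-th component (aⱼ − 1)/(Σaᵢ − K).
Here Σaᵢ = 100 and K = 4, so p(green) = (24 − 1)/(100 − 4) = 23/96 ≈ 0.240.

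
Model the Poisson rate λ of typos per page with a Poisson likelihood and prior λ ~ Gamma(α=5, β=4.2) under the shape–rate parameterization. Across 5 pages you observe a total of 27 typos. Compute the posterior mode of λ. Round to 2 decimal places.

Σxᵢ = 27, n = 5.
Posterior ∝ λ^4e^(−4.2λ) · λ^27e^(−5λ) = λ^31e^(−9.2λ), i.e. Gamma(shape=32, rate=9.2).
The mode of a Gamma(a, b) with a ≥ 1 (shape–rate) is (a−1)/b = 31/9.2 ≈ 3.37.

λ̂_MAP = 3.37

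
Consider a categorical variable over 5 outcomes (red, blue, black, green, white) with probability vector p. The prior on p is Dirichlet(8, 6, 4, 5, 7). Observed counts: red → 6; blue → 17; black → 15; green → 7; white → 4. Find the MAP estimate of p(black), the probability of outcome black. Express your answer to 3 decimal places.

The posterior is Dirichlet(αᵢ + nᵢ) = Dirichlet(14, 23, 19, 12, 11).
For a Dirichlet(a₁,…,a_K) with all aᵢ > 1, the mode has j-th component (aⱼ − 1)/(Σaᵢ − K).
Here Σaᵢ = 79 and K = 5, so p(black) = (19 − 1)/(79 − 5) = 18/74 ≈ 0.243.

MAP estimate of p(black) = 0.243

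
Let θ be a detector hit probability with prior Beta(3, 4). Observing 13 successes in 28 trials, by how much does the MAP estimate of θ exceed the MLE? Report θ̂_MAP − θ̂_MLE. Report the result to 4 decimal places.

MAP − MLE = -0.0097

Posterior is Beta(16, 19); MAP = (16−1)/(35−2) = 15/33 ≈ 0.45455.
MLE ignores the prior: θ̂_MLE = k/n = 13/28 ≈ 0.46429.
Difference = 15/33 − 13/28 = -3/308 ≈ -0.0097.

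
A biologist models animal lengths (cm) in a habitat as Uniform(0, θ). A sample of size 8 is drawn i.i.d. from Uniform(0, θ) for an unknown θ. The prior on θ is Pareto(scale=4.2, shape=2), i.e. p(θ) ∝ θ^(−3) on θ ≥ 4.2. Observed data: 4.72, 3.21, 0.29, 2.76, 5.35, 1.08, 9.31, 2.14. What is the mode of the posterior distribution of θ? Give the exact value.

θ̂_MAP = 9.31

The Uniform(0, θ) likelihood is θ^(−n) for θ ≥ max(xᵢ), zero otherwise. Here max(xᵢ) = 9.31.
Posterior ∝ θ^(−3) · θ^(−8) = θ^(−11) on θ ≥ max(4.2, 9.31) = 9.31.
This density is strictly decreasing in θ, so the posterior mode lies at the lower boundary of the support.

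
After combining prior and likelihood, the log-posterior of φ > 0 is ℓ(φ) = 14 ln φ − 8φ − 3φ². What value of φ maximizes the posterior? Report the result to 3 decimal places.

ℓ'(φ) = 14/φ − 8 − 6φ. Setting this to zero and multiplying by φ: 6φ² + 8φ − 14 = 0.
φ = (−8 + √(8² + 4·6·14)) / (2·6) = (−8 + √400) / 12 = (−8 + 20)/12 = 1.
ℓ''(φ) = −14/φ² − 6 < 0, confirming a maximum.

φ̂_MAP = 1.000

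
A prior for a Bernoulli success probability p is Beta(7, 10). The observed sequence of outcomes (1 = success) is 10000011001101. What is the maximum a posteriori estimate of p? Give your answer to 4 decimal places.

p̂_MAP = 0.4138

Prior: Beta(7, 10).
Data: 6 successes in 14 trials (from the sequence). The binomial likelihood contributes p^6(1−p)^8, so the posterior is Beta(7+6, 10+8) = Beta(13, 18).
For Beta(a, b) with a, b > 1 the mode is (a−1)/(a+b−2) = 12/29 ≈ 0.4138.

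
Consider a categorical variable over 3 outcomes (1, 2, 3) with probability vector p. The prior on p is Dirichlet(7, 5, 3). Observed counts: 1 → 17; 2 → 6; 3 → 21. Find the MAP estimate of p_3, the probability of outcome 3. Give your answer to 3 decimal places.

MAP estimate: 0.411

The posterior is Dirichlet(αᵢ + nᵢ) = Dirichlet(24, 11, 24).
For a Dirichlet(a₁,…,a_K) with all aᵢ > 1, the mode has j-th component (aⱼ − 1)/(Σaᵢ − K).
Here Σaᵢ = 59 and K = 3, so p_3 = (24 − 1)/(59 − 3) = 23/56 ≈ 0.411.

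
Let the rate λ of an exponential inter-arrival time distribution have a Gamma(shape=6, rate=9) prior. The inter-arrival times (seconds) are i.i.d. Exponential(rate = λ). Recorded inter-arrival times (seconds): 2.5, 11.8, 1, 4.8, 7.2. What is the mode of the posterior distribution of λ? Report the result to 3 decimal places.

λ̂_MAP = 0.275

The Exponential(rate=λ) likelihood is ∝ λ^n e^(−λΣtᵢ). Here n = 5 and Σtᵢ = 2.5 + 11.8 + 1 + 4.8 + 7.2 = 27.3.
Posterior ∝ λ^5e^(−9λ) · λ^5e^(−27.3λ) = λ^10e^(−36.3λ), i.e. Gamma(11, 36.3).
Mode = (a−1)/b = 10/36.3 ≈ 0.275.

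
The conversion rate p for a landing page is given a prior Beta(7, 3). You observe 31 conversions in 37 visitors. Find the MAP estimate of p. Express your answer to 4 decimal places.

p̂_MAP = 0.8222

Prior: Beta(7, 3).
Data: 31 successes in 37 trials. The binomial likelihood contributes p^31(1−p)^6, so the posterior is Beta(7+31, 3+6) = Beta(38, 9).
For Beta(a, b) with a, b > 1 the mode is (a−1)/(a+b−2) = 37/45 ≈ 0.8222.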